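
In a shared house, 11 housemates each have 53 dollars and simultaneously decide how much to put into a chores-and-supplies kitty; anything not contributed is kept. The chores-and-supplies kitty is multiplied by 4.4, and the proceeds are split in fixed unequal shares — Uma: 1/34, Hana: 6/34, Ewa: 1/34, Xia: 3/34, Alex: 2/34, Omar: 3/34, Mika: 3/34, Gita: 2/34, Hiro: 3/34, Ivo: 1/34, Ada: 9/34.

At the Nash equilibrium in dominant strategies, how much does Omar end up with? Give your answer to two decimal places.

Each unit j contributes comes back to j as 4.4 × (j's share), so j prefers to contribute only if that share exceeds 1/4.4 = 0.2273; otherwise keeping the unit dominates.
Ada alone (share 9/34) is above the threshold, contributing 53; the remaining 10 contribute 0. Total contributed: 53.
Omar keeps 53 and receives 4.4 × 53 × 3/34 = 20.58 from the chores-and-supplies kitty, for a payoff of 73.58.

73.58 dollars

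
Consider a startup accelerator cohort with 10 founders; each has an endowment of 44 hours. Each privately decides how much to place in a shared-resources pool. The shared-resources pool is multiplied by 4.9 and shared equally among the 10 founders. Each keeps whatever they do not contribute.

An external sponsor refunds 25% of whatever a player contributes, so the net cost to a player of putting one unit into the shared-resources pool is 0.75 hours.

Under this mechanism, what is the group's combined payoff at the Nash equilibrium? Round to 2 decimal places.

Even with the mechanism, each unit contributed returns only (4.9/10) / 0.75 = 0.6533 per unit of net cost, so contributing nothing is still dominant.
Everyone keeps their endowment and the group total is 10 × 44 = 440.

440.00 hours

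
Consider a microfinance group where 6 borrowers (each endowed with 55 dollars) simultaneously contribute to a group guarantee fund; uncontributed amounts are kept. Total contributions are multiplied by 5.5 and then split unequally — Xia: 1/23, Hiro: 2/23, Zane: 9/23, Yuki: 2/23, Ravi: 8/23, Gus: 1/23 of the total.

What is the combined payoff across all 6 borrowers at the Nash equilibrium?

Player j's private return per contributed unit is 5.5 × (j's share). Contributing is weakly dominant for j when that share is at least 1/5.5 = 0.1818, and contributing 0 is dominant otherwise.
The shares above 0.1818 belong to Zane and Ravi, contributing 55 each; the remaining 4 contribute 0. Total contributed: 110.
The group guarantee fund pays out 5.5 × 110 = 605.00 in total (split across the unequal shares, but the aggregate is all that matters for the group sum).
The 4 free-riders keep 55 each, adding 220. Group total = 220 + 605.00 = 825.00.

825.00 dollars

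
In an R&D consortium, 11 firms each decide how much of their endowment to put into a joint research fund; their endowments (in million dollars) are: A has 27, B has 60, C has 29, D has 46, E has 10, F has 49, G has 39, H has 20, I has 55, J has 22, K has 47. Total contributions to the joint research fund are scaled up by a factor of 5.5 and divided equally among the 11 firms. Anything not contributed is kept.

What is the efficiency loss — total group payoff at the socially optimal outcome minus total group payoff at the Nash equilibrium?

1818.00 million dollars

The private return per contributed unit is 5.5/11 = 0.5000 < 1 for every player regardless of endowment, so the Nash equilibrium is zero contribution and the group total is Σ E_j = 27 + 60 + 29 + 46 + 10 + 49 + 39 + 20 + 55 + 22 + 47 = 404.
Each contributed unit returns 5.500 to the group, so the social optimum is full contribution by everyone: group total = 5.500 × 404 = 2222.00.
Efficiency loss = (5.500 − 1) × 404 = 1818.00.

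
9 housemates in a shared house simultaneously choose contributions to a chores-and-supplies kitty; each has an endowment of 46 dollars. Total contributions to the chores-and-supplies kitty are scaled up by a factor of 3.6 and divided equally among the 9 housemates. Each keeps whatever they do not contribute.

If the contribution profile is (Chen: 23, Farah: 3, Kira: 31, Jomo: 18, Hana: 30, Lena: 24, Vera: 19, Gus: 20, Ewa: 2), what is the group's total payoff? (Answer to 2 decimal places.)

856.00 dollars

Total contributed: 23 + 3 + 31 + 18 + 30 + 24 + 19 + 20 + 2 = 170; total kept: 9 × 46 − 170 = 244.
The chores-and-supplies kitty pays out 3.6 × 170 = 612.00 in aggregate.
Group total = 244 + 612.00 = 856.00.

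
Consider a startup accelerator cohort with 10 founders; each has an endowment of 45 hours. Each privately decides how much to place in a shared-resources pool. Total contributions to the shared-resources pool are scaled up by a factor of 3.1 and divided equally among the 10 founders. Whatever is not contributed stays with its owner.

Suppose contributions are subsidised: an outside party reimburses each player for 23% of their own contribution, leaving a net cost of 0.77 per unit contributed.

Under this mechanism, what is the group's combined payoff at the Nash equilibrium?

450.00 hours

Even with the mechanism, each unit contributed returns only (3.1/10) / 0.77 = 0.4026 per unit of net cost, so contributing nothing is still dominant.
At the Nash equilibrium no one contributes; group total payoff = 10 × 45 = 450.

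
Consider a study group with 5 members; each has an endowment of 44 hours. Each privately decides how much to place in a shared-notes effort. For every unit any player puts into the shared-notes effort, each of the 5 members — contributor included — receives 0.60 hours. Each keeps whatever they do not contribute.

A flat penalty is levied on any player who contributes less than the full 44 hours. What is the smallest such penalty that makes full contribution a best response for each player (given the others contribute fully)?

17.60 hours

Given the others contribute fully, the best deviation is to contribute 0 (any partial contribution still incurs the fine and gives up units whose private return 0.60 is below 1).
Deviating from 44 to 0 saves 44 hours but forfeits the deviator's share of the drop in the shared-notes effort: 0.60 × 44 = 26.40.
So the deviation gain is 44 − 26.40 = 17.60, and the fine must be at least 17.60 hours to wipe it out.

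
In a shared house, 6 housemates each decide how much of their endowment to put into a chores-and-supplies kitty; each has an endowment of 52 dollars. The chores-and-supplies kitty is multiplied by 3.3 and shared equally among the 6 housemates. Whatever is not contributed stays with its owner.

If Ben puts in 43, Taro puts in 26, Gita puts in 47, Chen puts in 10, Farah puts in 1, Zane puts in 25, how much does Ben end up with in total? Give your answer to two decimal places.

Total contributed: 43 + 26 + 47 + 10 + 1 + 25 = 152.
Each receives 3.3 × 152 / 6 = 83.60 from the chores-and-supplies kitty.
Ben keeps 52 − 43 = 9, so Ben's payoff is 9 + 83.60 = 92.60.

92.60 dollars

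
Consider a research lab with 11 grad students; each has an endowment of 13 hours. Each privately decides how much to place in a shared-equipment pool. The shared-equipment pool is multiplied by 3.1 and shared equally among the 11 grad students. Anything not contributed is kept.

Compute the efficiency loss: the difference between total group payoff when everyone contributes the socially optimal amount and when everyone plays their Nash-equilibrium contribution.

300.30 hours

Each contributed unit returns 3.1/11 = 0.2818 to its contributor — below 1 — so contributing 0 is dominant for every player. At the Nash equilibrium everyone keeps their 13, and the group total is 11 × 13 = 143.
Each contributed unit returns 3.100 to the group as a whole (0.2818 to each of 11 players), which exceeds 1, so the social optimum is full contribution: group total = 3.100 × 143 = 443.30.
Efficiency loss = 443.30 − 143 = 300.30.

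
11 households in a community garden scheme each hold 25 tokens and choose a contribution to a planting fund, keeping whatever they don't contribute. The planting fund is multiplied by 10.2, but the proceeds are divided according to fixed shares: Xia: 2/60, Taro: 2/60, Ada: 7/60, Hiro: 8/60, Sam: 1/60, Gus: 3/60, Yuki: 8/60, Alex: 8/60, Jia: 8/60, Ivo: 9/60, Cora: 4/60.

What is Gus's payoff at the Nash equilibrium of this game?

101.50 tokens

Each unit j contributes comes back to j as 10.2 × (j's share), so j prefers to contribute only if that share exceeds 1/10.2 = 0.0980; otherwise keeping the unit dominates.
Ada, Hiro, Yuki, Alex, Jia and Ivo are above the threshold, contributing 25 each; the remaining 5 contribute 0. Total contributed: 150.
Gus keeps 25 and receives 10.2 × 150 × 3/60 = 76.50 from the planting fund, for a payoff of 101.50.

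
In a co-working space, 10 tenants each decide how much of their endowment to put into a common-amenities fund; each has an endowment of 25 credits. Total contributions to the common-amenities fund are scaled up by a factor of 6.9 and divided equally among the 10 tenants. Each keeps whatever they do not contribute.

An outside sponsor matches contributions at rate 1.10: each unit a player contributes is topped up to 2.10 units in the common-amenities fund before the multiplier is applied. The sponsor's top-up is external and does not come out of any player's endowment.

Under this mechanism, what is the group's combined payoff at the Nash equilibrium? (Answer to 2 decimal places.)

Under the mechanism each unit contributed yields 6.9 × 2.10 / 10 = 1.4490 back to its contributor per unit of net cost, which exceeds 1, making full contribution the dominant choice for everyone.
At the Nash equilibrium everyone contributes 25. Group total payoff = 6.9 × 2.10 × 250 = 3622.50.

3622.50 credits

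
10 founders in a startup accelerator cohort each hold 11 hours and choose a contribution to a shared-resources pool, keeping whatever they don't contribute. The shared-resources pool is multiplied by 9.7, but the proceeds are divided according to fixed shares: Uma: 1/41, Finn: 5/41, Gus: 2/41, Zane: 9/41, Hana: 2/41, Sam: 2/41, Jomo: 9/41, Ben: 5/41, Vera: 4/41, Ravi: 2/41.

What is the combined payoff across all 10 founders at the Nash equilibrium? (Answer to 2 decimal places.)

Each unit j contributes comes back to j as 9.7 × (j's share), so j prefers to contribute only if that share exceeds 1/9.7 = 0.1031; otherwise keeping the unit dominates.
The shares above 0.1031 belong to Finn, Zane, Jomo and Ben, contributing 11 each; the remaining 6 contribute 0. Total contributed: 44.
The shared-resources pool pays out 9.7 × 44 = 426.80 in total (split across the unequal shares, but the aggregate is all that matters for the group sum).
The 6 free-riders keep 11 each, adding 66. Group total = 66 + 426.80 = 492.80.

492.80 hours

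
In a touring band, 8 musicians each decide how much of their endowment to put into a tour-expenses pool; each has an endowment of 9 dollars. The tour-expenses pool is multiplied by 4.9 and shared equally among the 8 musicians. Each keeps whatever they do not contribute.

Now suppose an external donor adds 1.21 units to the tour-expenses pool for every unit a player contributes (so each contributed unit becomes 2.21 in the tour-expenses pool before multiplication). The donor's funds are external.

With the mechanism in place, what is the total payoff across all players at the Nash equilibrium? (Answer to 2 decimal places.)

779.69 dollars

With the mechanism, a contributed unit returns 4.9 × 2.21 / 8 = 1.3536 per unit of net cost to the contributor — now above 1 — so contributing fully is weakly dominant for every player.
At the Nash equilibrium everyone contributes 9. Group total payoff = 4.9 × 2.21 × 72 = 779.69.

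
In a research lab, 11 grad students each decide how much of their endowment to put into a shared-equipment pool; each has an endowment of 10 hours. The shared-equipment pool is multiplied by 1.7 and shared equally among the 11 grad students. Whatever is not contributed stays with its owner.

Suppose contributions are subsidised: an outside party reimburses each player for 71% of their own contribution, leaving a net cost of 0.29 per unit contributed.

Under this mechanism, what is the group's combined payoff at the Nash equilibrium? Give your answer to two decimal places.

110.00 hours

The effective private return is (1.7/11) / 0.29 = 0.5329, which is still under 1, so the mechanism doesn't change anyone's dominant strategy: zero contribution.
Everyone keeps their endowment and the group total is 11 × 10 = 110.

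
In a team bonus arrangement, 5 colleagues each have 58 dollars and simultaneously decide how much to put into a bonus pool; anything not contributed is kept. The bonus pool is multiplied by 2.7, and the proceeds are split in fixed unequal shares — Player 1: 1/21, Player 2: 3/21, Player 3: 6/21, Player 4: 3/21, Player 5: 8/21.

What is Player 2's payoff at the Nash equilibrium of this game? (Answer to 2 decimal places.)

Each unit j contributes comes back to j as 2.7 × (j's share), so j prefers to contribute only if that share exceeds 1/2.7 = 0.3704; otherwise keeping the unit dominates.
The only share above 0.3704 is Player 5's 8/21, contributing 58; the remaining 4 contribute 0. Total contributed: 58.
Player 2 keeps 58 and receives 2.7 × 58 × 3/21 = 22.37 from the bonus pool, for a payoff of 80.37.

80.37 dollars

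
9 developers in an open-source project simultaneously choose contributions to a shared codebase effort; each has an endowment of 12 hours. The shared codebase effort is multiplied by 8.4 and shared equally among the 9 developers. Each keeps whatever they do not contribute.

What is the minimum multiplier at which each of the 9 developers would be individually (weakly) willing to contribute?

9

A contributed unit returns (multiplier)/9 to its contributor.
This reaches 1 exactly when the multiplier is 9.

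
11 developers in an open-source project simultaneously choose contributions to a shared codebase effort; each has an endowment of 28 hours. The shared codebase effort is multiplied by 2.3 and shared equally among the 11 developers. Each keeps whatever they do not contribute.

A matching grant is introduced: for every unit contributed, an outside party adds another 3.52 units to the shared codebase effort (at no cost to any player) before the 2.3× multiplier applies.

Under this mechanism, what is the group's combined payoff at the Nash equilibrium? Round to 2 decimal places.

The effective private return is 2.3 × 4.52 / 11 = 0.9451, which is still under 1, so the mechanism doesn't change anyone's dominant strategy: zero contribution.
Everyone keeps their endowment and the group total is 11 × 28 = 308.

308.00 hours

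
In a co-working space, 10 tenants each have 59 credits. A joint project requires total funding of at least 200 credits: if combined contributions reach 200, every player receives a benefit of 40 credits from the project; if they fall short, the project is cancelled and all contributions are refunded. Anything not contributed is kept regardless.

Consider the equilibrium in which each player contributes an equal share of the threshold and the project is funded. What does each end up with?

79 credits

Equal share of the threshold: 200/10 = 20.
At this profile no one gains by cutting their contribution: any cut drops the total below 200, the project is cancelled, contributions are refunded, and the deviator ends with 59, which is less than 59 − 20 + 40 = 79. Contributing more than 20 just wastes the excess. So contributing exactly 20 is a best response.
Each player's payoff: 59 − 20 + 40 = 79.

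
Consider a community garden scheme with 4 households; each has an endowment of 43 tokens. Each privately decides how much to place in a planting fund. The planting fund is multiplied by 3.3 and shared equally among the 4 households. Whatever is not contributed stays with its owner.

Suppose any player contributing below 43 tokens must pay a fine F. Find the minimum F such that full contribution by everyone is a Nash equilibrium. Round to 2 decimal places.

7.53 tokens

Given the others contribute fully, the best deviation is to contribute 0 (any partial contribution still incurs the fine and gives up units whose private return 0.8250 is below 1).
Deviating from 43 to 0 saves 43 tokens but forfeits the deviator's share of the drop in the planting fund: 3.3/4 × 43 = 35.47.
So the deviation gain is 43 − 35.47 = 7.53, and the fine must be at least 7.53 tokens to wipe it out.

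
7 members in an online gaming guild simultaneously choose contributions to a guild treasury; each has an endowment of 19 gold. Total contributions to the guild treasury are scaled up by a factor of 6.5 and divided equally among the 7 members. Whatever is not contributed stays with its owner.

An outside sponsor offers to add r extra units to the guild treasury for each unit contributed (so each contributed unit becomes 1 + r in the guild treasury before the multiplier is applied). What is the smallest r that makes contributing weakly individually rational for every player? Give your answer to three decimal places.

0.077

With matching at rate r, one contributed unit becomes (1 + r) in the guild treasury and returns 6.5 × (1 + r) / 7 to the contributor.
Setting this equal to 1: 1 + r = 7/6.5 = 1.0769.
So the minimum matching rate is r = 1.0769 − 1 = 0.077.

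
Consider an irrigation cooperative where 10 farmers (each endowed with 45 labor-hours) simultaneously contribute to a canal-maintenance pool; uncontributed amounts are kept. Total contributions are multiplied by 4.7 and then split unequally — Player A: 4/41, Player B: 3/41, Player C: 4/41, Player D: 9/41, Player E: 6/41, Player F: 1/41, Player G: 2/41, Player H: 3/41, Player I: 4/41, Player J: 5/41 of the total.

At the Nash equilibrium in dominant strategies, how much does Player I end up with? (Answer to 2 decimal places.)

65.63 labor-hours

A player with share s gets back 4.7·s per unit contributed, so full contribution is dominant for anyone with s > 1/4.7 = 0.2128 and zero contribution is dominant for anyone below.
Player D alone (share 9/41) is above the threshold, contributing 45; the remaining 9 contribute 0. Total contributed: 45.
Player I keeps 45 and receives 4.7 × 45 × 4/41 = 20.63 from the canal-maintenance pool, for a payoff of 65.63.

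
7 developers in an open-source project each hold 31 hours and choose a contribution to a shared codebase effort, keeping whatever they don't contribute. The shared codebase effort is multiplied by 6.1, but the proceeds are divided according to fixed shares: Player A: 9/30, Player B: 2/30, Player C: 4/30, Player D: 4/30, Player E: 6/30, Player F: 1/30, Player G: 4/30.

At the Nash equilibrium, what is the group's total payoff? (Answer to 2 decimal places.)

For player j, contributing a unit is worthwhile iff 6.1 × (j's share) ≥ 1, i.e. iff j's share is at least 0.1639.
Player A and Player E are above the threshold, contributing 31 each; the remaining 5 contribute 0. Total contributed: 62.
The shared codebase effort pays out 6.1 × 62 = 378.20 in total (split across the unequal shares, but the aggregate is all that matters for the group sum).
The 5 free-riders keep 31 each, adding 155. Group total = 155 + 378.20 = 533.20.

533.20 hours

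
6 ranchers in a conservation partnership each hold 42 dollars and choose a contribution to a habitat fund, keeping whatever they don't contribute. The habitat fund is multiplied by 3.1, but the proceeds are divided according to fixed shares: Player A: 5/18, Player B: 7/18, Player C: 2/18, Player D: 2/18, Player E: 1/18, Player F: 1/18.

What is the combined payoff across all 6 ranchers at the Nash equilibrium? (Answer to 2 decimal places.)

Player j's private return per contributed unit is 3.1 × (j's share). Contributing is weakly dominant for j when that share is at least 1/3.1 = 0.3226, and contributing 0 is dominant otherwise.
Only Player B (7/18) clears that bar, contributing 42; the remaining 5 contribute 0. Total contributed: 42.
The habitat fund pays out 3.1 × 42 = 130.20 in total (split across the unequal shares, but the aggregate is all that matters for the group sum).
The 5 free-riders keep 42 each, adding 210. Group total = 210 + 130.20 = 340.20.

340.20 dollars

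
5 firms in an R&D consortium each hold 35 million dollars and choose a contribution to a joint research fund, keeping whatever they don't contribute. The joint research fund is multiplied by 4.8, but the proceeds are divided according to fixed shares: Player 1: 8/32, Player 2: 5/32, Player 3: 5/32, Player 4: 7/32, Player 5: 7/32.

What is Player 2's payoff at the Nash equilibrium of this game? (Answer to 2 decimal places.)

A player with share s gets back 4.8·s per unit contributed, so full contribution is dominant for anyone with s > 1/4.8 = 0.2083 and zero contribution is dominant for anyone below.
Player 1, Player 4 and Player 5 are above the threshold, contributing 35 each; the remaining 2 contribute 0. Total contributed: 105.
Player 2 keeps 35 and receives 4.8 × 105 × 5/32 = 78.75 from the joint research fund, for a payoff of 113.75.

113.75 million dollars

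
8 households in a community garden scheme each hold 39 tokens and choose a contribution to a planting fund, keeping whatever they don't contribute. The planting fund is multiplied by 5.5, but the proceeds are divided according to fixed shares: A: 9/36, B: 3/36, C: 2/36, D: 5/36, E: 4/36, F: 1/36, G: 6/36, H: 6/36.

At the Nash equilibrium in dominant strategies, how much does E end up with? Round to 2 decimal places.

62.83 tokens

Player j's private return per contributed unit is 5.5 × (j's share). Contributing is weakly dominant for j when that share is at least 1/5.5 = 0.1818, and contributing 0 is dominant otherwise.
The only share above 0.1818 is A's 9/36, contributing 39; the remaining 7 contribute 0. Total contributed: 39.
E keeps 39 and receives 5.5 × 39 × 4/36 = 23.83 from the planting fund, for a payoff of 62.83.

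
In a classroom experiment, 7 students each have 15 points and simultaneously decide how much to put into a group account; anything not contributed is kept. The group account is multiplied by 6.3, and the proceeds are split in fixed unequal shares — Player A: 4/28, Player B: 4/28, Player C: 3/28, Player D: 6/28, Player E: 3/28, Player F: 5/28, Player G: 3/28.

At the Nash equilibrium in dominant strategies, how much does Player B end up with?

A player with share s gets back 6.3·s per unit contributed, so full contribution is dominant for anyone with s > 1/6.3 = 0.1587 and zero contribution is dominant for anyone below.
The shares above 0.1587 belong to Player D and Player F, contributing 15 each; the remaining 5 contribute 0. Total contributed: 30.
Player B keeps 15 and receives 6.3 × 30 × 4/28 = 27.00 from the group account, for a payoff of 42.00.

42.00 points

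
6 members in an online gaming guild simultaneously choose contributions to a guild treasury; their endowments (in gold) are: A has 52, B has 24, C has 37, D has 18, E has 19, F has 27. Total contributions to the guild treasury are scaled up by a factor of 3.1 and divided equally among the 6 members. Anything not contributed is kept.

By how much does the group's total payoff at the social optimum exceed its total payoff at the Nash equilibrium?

The private return per contributed unit is 3.1/6 = 0.5167 < 1 for every player regardless of endowment, so the Nash equilibrium is zero contribution and the group total is Σ E_j = 52 + 24 + 37 + 18 + 19 + 27 = 177.
Each contributed unit returns 3.100 to the group, so the social optimum is full contribution by everyone: group total = 3.100 × 177 = 548.70.
Efficiency loss = (3.100 − 1) × 177 = 371.70.

371.70 gold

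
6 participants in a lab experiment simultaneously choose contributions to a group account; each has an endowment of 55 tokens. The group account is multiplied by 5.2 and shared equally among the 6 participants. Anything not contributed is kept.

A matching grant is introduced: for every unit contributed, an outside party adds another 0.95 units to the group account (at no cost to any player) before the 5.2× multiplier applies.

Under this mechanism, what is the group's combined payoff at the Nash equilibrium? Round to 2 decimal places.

The effective private return per unit is now 5.2 × 1.95 / 6 = 1.6900 > 1, so every player's dominant strategy flips to full contribution.
At the Nash equilibrium everyone contributes 55. Group total payoff = 5.2 × 1.95 × 330 = 3346.20.

3346.20 tokens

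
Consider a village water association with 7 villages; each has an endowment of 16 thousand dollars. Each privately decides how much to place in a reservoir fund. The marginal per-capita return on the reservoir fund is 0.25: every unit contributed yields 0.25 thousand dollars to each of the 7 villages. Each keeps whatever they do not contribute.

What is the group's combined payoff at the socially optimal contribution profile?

Each contributed unit returns 1.750 to the group as a whole (0.25 to each of 7 players), which exceeds 1, so the social optimum is full contribution: group total = 1.750 × 112 = 196.00.

196.00 thousand dollars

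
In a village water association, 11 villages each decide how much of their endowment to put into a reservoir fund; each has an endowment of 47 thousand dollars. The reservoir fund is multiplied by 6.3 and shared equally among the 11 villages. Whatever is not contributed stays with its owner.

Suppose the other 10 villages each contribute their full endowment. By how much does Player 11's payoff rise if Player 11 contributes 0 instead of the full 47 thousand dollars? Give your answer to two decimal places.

Switching from a contribution of 47 to 0 lets Player 11 keep an extra 47 thousand dollars, but lowers the reservoir fund by 47, which costs Player 11 their own share of that drop: 6.3/11 × 47 = 26.92.
Net gain = 47 − 26.92 = 20.08. The private return per contributed unit (0.5727) is below 1, so free-riding is indeed the best response regardless of what the others do.

20.08 thousand dollars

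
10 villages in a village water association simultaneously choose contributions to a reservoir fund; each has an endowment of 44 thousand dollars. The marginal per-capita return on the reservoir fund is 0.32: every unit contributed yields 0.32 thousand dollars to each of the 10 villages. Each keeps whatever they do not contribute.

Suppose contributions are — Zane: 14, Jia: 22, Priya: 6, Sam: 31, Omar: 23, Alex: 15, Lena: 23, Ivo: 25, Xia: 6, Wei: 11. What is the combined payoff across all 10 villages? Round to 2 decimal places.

827.20 thousand dollars

Total contributed: 14 + 22 + 6 + 31 + 23 + 15 + 23 + 25 + 6 + 11 = 176; total kept: 10 × 44 − 176 = 264.
The reservoir fund pays out 0.32 × 10 × 176 = 563.20 in aggregate.
Group total = 264 + 563.20 = 827.20.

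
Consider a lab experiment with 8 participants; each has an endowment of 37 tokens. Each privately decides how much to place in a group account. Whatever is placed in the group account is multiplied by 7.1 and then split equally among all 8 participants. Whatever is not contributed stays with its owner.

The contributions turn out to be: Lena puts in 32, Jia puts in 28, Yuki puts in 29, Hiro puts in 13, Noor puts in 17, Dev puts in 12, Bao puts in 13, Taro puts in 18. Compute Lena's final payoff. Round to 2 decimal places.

Total contributed: 32 + 28 + 29 + 13 + 17 + 12 + 13 + 18 = 162.
Each receives 7.1 × 162 / 8 = 143.78 from the group account.
Lena keeps 37 − 32 = 5, so Lena's payoff is 5 + 143.78 = 148.78.

148.78 tokens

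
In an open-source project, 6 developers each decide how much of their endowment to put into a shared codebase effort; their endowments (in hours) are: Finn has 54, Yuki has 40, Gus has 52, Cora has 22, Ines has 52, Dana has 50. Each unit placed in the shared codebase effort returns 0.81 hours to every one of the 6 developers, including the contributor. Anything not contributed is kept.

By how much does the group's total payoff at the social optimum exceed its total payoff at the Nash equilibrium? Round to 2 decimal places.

1042.20 hours

The private return per contributed unit is 0.81 < 1 for everyone, so the Nash equilibrium is zero contribution and the group total is Σ E_j = 54 + 40 + 52 + 22 + 52 + 50 = 270.
Each contributed unit returns 4.860 to the group, so the social optimum is full contribution by everyone: group total = 4.860 × 270 = 1312.20.
Efficiency loss = (4.860 − 1) × 270 = 1042.20.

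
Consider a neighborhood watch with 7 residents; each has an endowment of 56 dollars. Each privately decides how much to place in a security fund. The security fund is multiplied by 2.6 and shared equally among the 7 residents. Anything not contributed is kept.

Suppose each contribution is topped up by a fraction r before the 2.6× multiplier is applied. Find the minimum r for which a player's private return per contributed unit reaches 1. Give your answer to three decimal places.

1.692

With matching at rate r, one contributed unit becomes (1 + r) in the security fund and returns 2.6 × (1 + r) / 7 to the contributor.
Setting this equal to 1: 1 + r = 7/2.6 = 2.6923.
So the minimum matching rate is r = 2.6923 − 1 = 1.692.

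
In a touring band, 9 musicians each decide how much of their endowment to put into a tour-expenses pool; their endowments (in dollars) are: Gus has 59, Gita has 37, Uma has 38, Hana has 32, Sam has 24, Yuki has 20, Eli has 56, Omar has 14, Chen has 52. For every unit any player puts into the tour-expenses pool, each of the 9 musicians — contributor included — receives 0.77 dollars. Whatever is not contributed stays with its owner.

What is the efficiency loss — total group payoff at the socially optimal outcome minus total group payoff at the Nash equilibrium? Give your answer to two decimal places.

1968.76 dollars

The private return per contributed unit is 0.77 < 1 for everyone, so the Nash equilibrium is zero contribution and the group total is Σ E_j = 59 + 37 + 38 + 32 + 24 + 20 + 56 + 14 + 52 = 332.
Each contributed unit returns 6.930 to the group, so the social optimum is full contribution by everyone: group total = 6.930 × 332 = 2300.76.
Efficiency loss = (6.930 − 1) × 332 = 1968.76.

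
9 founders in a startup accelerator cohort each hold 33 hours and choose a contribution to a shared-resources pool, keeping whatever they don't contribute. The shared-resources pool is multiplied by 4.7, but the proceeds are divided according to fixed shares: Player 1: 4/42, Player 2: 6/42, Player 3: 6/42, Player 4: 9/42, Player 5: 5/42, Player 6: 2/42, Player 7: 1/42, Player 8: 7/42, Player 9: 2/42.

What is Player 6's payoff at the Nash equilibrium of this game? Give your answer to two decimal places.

40.39 hours

Player j's private return per contributed unit is 4.7 × (j's share). Contributing is weakly dominant for j when that share is at least 1/4.7 = 0.2128, and contributing 0 is dominant otherwise.
The only share above 0.2128 is Player 4's 9/42, contributing 33; the remaining 8 contribute 0. Total contributed: 33.
Player 6 keeps 33 and receives 4.7 × 33 × 2/42 = 7.39 from the shared-resources pool, for a payoff of 40.39.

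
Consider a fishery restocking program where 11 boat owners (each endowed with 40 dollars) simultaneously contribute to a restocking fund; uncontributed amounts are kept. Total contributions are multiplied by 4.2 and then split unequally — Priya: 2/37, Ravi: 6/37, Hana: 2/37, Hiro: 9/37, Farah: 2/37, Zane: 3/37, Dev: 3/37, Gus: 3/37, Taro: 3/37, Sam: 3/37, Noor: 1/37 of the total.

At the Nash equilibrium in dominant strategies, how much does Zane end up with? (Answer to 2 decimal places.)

53.62 dollars

Each unit j contributes comes back to j as 4.2 × (j's share), so j prefers to contribute only if that share exceeds 1/4.2 = 0.2381; otherwise keeping the unit dominates.
Only Hiro (9/37) clears that bar, contributing 40; the remaining 10 contribute 0. Total contributed: 40.
Zane keeps 40 and receives 4.2 × 40 × 3/37 = 13.62 from the restocking fund, for a payoff of 53.62.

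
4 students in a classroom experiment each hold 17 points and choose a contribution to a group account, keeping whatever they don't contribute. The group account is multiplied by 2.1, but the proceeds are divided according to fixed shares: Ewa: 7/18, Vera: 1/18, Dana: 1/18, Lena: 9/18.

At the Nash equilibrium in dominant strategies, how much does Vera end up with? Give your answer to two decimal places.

18.98 points

A player with share s gets back 2.1·s per unit contributed, so full contribution is dominant for anyone with s > 1/2.1 = 0.4762 and zero contribution is dominant for anyone below.
Lena alone (share 9/18) is above the threshold, contributing 17; the remaining 3 contribute 0. Total contributed: 17.
Vera keeps 17 and receives 2.1 × 17 × 1/18 = 1.98 from the group account, for a payoff of 18.98.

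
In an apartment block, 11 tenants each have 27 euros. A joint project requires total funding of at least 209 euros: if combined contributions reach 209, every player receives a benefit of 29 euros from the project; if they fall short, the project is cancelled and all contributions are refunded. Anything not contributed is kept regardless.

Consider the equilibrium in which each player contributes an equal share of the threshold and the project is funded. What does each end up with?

37 euros

Equal share of the threshold: 209/11 = 19.
At this profile no one gains by cutting their contribution: any cut drops the total below 209, the project is cancelled, contributions are refunded, and the deviator ends with 27, which is less than 27 − 19 + 29 = 37. Contributing more than 19 just wastes the excess. So contributing exactly 19 is a best response.
Each player's payoff: 27 − 19 + 29 = 37.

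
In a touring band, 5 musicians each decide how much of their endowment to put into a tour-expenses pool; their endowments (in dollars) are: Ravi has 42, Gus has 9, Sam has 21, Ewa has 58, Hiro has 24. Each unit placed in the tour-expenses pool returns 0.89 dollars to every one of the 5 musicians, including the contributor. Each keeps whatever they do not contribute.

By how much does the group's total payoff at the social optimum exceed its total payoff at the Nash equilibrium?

531.30 dollars

The private return per contributed unit is 0.89 < 1 for everyone, so the Nash equilibrium is zero contribution and the group total is Σ E_j = 42 + 9 + 21 + 58 + 24 = 154.
Each contributed unit returns 4.450 to the group, so the social optimum is full contribution by everyone: group total = 4.450 × 154 = 685.30.
Efficiency loss = (4.450 − 1) × 154 = 531.30.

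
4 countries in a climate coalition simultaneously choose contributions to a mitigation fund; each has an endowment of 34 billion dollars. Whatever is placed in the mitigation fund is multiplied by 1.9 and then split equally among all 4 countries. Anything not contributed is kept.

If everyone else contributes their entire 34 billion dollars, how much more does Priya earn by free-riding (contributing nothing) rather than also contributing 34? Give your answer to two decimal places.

17.85 billion dollars

Switching from a contribution of 34 to 0 lets Priya keep an extra 34 billion dollars, but lowers the mitigation fund by 34, which costs Priya their own share of that drop: 1.9/4 × 34 = 16.15.
Net gain = 34 − 16.15 = 17.85. The private return per contributed unit (0.4750) is below 1, so free-riding is indeed the best response regardless of what the others do.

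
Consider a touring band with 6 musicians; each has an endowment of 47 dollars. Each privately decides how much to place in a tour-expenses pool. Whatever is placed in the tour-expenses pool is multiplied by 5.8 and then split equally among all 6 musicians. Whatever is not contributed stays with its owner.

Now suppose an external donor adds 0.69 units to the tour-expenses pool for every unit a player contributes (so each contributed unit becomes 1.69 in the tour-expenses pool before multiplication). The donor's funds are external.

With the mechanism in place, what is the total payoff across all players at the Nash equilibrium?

2764.16 dollars

The effective private return per unit is now 5.8 × 1.69 / 6 = 1.6337 > 1, so every player's dominant strategy flips to full contribution.
At the Nash equilibrium everyone contributes 47. Group total payoff = 5.8 × 1.69 × 282 = 2764.16.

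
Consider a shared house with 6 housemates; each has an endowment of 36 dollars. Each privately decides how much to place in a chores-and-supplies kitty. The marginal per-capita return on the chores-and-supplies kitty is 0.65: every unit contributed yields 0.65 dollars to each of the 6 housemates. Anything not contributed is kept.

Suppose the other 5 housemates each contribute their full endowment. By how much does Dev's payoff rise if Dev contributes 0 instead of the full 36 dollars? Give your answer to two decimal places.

Switching from a contribution of 36 to 0 lets Dev keep an extra 36 dollars, but lowers the chores-and-supplies kitty by 36, which costs Dev their own share of that drop: 0.65 × 36 = 23.40.
Net gain = 36 − 23.40 = 12.60. The private return per contributed unit (0.65) is below 1, so free-riding is indeed the best response regardless of what the others do.

12.60 dollars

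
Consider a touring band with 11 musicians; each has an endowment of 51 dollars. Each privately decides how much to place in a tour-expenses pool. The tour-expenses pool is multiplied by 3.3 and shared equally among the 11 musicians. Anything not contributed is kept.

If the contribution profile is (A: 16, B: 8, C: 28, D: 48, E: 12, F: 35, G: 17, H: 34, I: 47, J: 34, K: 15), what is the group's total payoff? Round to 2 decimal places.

Total contributed: 16 + 8 + 28 + 48 + 12 + 35 + 17 + 34 + 47 + 34 + 15 = 294; total kept: 11 × 51 − 294 = 267.
The tour-expenses pool pays out 3.3 × 294 = 970.20 in aggregate.
Group total = 267 + 970.20 = 1237.20.

1237.20 dollars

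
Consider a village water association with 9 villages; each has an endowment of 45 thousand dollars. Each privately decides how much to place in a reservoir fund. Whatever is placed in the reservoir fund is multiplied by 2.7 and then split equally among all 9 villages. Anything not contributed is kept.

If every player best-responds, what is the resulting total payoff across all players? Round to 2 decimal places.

Each contributed unit returns 2.7/9 = 0.3000 to its contributor — below 1 — so contributing 0 is dominant for every player. At the Nash equilibrium everyone keeps their 45, and the group total is 9 × 45 = 405.

405.00 thousand dollars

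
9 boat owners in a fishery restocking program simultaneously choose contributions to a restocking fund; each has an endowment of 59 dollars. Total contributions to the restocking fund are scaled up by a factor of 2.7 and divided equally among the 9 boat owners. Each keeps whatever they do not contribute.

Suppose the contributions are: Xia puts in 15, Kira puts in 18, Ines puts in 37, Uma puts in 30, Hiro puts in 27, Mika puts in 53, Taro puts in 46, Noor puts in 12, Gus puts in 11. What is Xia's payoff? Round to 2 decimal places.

118.70 dollars

Total contributed: 15 + 18 + 37 + 30 + 27 + 53 + 46 + 12 + 11 = 249.
Each receives 2.7 × 249 / 9 = 74.70 from the restocking fund.
Xia keeps 59 − 15 = 44, so Xia's payoff is 44 + 74.70 = 118.70.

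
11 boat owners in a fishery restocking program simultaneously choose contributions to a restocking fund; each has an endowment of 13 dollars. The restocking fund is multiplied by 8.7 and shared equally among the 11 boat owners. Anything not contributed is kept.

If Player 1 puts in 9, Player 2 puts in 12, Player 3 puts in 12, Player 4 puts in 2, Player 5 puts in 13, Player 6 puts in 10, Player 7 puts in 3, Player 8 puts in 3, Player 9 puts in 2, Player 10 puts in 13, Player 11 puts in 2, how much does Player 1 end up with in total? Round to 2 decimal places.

68.06 dollars

Total contributed: 9 + 12 + 12 + 2 + 13 + 10 + 3 + 3 + 2 + 13 + 2 = 81.
Each receives 8.7 × 81 / 11 = 64.06 from the restocking fund.
Player 1 keeps 13 − 9 = 4, so Player 1's payoff is 4 + 64.06 = 68.06.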